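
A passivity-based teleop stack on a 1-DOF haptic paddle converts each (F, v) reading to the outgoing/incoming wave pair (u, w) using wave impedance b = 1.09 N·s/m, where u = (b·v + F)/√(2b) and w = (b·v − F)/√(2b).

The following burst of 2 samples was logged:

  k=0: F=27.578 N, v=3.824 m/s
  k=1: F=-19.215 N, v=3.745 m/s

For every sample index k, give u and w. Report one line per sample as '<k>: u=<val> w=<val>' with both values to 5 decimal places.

k=0: b·v=1.09×3.824=4.16816; √(2b)=1.47648; u=(4.16816+27.578)/1.47648=21.50121, w=(4.16816−27.578)/1.47648=-15.85514
k=1: b·v=1.09×3.745=4.08205; √(2b)=1.47648; u=(4.08205+(-19.215))/1.47648=-10.24933, w=(4.08205−(-19.215))/1.47648=15.77875

0: u=21.50121 w=-15.85514
1: u=-10.24933 w=15.77875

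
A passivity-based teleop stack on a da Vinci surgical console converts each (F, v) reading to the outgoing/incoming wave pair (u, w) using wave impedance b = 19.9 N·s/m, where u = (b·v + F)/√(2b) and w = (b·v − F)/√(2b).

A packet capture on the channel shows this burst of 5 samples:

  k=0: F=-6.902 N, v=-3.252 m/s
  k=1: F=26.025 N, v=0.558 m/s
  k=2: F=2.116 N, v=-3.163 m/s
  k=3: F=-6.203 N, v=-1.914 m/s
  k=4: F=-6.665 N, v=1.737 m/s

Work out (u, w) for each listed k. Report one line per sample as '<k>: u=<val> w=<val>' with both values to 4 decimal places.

k=0: b·v=19.9×(-3.252)=-64.7148; √(2b)=6.3087; u=(-64.7148+(-6.902))/6.3087=-11.3520, w=(-64.7148−(-6.902))/6.3087=-9.1639
k=1: b·v=19.9×0.558=11.1042; √(2b)=6.3087; u=(11.1042+26.025)/6.3087=5.8854, w=(11.1042−26.025)/6.3087=-2.3651
k=2: b·v=19.9×(-3.163)=-62.9437; √(2b)=6.3087; u=(-62.9437+2.116)/6.3087=-9.6418, w=(-62.9437−2.116)/6.3087=-10.3127
k=3: b·v=19.9×(-1.914)=-38.0886; √(2b)=6.3087; u=(-38.0886+(-6.203))/6.3087=-7.0207, w=(-38.0886−(-6.203))/6.3087=-5.0542
k=4: b·v=19.9×1.737=34.5663; √(2b)=6.3087; u=(34.5663+(-6.665))/6.3087=4.4227, w=(34.5663−(-6.665))/6.3087=6.5356

0: u=-11.3520 w=-9.1639
1: u=5.8854 w=-2.3651
2: u=-9.6418 w=-10.3127
3: u=-7.0207 w=-5.0542
4: u=4.4227 w=6.5356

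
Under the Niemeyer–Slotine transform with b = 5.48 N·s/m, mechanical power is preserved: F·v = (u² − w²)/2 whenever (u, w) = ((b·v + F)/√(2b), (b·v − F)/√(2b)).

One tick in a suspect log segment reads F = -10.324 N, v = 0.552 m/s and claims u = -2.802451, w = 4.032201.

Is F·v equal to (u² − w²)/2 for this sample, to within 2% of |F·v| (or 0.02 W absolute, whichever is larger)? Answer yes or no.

F·v = (-10.324)×0.552 = -5.698848 W.
(u² − w²)/2 = (7.853732 − 16.258645)/2 = -4.202457 W.
|Δ| = 1.496391;  2% of max(1, |F·v|) = 0.113977.

no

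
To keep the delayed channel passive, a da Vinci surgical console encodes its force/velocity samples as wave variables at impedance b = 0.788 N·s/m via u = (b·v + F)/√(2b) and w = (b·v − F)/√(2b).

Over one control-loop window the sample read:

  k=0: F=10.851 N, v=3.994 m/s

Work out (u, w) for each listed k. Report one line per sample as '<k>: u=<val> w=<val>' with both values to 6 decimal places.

k=0: b·v=0.788×3.994=3.147272; √(2b)=1.255388; u=(3.147272+10.851)/1.255388=11.150551, w=(3.147272−10.851)/1.255388=-6.136530

0: u=11.150551 w=-6.136530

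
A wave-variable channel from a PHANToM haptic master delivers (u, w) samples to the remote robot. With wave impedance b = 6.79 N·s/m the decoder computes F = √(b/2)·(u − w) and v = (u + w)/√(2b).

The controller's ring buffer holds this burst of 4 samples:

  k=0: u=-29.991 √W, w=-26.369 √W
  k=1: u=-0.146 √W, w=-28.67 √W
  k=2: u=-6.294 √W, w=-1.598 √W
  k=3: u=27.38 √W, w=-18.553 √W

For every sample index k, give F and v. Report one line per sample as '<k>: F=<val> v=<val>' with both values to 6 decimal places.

k=0: u−w=-3.622000, u+w=-56.360000; √(b/2)=1.842553, √(2b)=3.685105; F=1.842553×(-3.622)=-6.673725, v=-56.360000/3.685105=-15.294000
k=1: u−w=28.524000, u+w=-28.816000; √(b/2)=1.842553, √(2b)=3.685105; F=1.842553×28.524=52.556970, v=-28.816000/3.685105=-7.819587
k=2: u−w=-4.696000, u+w=-7.892000; √(b/2)=1.842553, √(2b)=3.685105; F=1.842553×(-4.696)=-8.652627, v=-7.892000/3.685105=-2.141594
k=3: u−w=45.933000, u+w=8.827000; √(b/2)=1.842553, √(2b)=3.685105; F=1.842553×45.933=84.633968, v=8.827000/3.685105=2.395318

0: F=-6.673725 v=-15.294000
1: F=52.556970 v=-7.819587
2: F=-8.652627 v=-2.141594
3: F=84.633968 v=2.395318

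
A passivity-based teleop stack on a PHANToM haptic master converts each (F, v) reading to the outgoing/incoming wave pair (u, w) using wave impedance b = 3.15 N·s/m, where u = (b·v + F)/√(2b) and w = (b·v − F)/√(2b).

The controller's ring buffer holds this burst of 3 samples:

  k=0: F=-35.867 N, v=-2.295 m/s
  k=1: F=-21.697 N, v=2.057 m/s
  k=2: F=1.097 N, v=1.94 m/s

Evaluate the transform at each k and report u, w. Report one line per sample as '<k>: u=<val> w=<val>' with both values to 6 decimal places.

k=0: b·v=3.15×(-2.295)=-7.229250; √(2b)=2.509980; u=(-7.229250+(-35.867))/2.509980=-17.169957, w=(-7.229250−(-35.867))/2.509980=11.409553
k=1: b·v=3.15×2.057=6.479550; √(2b)=2.509980; u=(6.479550+(-21.697))/2.509980=-6.062777, w=(6.479550−(-21.697))/2.509980=11.225806
k=2: b·v=3.15×1.94=6.111000; √(2b)=2.509980; u=(6.111000+1.097)/2.509980=2.871736, w=(6.111000−1.097)/2.509980=1.997625

0: u=-17.169957 w=11.409553
1: u=-6.062777 w=11.225806
2: u=2.871736 w=1.997625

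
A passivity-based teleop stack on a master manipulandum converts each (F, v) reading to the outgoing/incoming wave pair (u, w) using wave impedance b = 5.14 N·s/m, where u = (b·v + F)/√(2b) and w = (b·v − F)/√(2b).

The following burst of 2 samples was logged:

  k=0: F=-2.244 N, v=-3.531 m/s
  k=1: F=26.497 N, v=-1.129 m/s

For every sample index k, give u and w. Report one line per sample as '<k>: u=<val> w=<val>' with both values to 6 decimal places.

k=0: b·v=5.14×(-3.531)=-18.149340; √(2b)=3.206244; u=(-18.149340+(-2.244))/3.206244=-6.360508, w=(-18.149340−(-2.244))/3.206244=-4.960739
k=1: b·v=5.14×(-1.129)=-5.803060; √(2b)=3.206244; u=(-5.803060+26.497)/3.206244=6.454263, w=(-5.803060−26.497)/3.206244=-10.074112

0: u=-6.360508 w=-4.960739
1: u=6.454263 w=-10.074112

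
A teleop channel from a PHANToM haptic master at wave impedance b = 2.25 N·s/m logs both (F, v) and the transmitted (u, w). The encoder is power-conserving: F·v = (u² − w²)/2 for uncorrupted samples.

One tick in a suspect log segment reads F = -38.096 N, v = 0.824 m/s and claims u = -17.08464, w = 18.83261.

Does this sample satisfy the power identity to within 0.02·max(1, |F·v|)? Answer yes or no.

F·v = (-38.096)×0.824 = -31.39110 W.
(u² − w²)/2 = (291.88492 − 354.66720)/2 = -31.39114 W.
|Δ| = 0.00003;  2% of max(1, |F·v|) = 0.62782.

yes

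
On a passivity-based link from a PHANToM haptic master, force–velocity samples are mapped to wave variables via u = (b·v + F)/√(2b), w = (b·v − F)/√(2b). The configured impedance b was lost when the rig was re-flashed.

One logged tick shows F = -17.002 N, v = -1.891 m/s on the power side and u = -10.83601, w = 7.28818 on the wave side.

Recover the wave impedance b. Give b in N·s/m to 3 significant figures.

b = 1.76 N·s/m

u + w = -3.54783;  u + w = √(2b)·v, so √(2b) = -3.54783/(-1.891) = 1.87617.
b = (√(2b))²/2 = 3.52000/2 = 1.76000.
(Check via u − w = 2F/√(2b): u − w = -18.12419, 2F/√(2b) = -18.12420.)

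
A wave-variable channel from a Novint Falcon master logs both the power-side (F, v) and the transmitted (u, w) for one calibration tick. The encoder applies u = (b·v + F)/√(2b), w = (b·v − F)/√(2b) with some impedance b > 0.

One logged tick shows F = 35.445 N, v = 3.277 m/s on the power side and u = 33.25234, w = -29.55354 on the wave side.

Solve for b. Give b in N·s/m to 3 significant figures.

b = 0.637 N·s/m

u + w = 3.6988;  u + w = √(2b)·v, so √(2b) = 3.6988/3.277 = 1.1287.
b = (√(2b))²/2 = 1.2740/2 = 0.6370.
(Check via u − w = 2F/√(2b): u − w = 62.8059, 2F/√(2b) = 62.8059.)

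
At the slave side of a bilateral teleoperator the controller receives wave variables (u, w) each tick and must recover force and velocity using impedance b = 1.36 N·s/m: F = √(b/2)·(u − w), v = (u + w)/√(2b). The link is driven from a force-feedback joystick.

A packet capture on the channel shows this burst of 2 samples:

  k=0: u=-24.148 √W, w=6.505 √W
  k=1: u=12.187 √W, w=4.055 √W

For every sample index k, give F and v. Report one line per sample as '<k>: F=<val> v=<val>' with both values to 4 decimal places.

k=0: u−w=-30.6530, u+w=-17.6430; √(b/2)=0.8246, √(2b)=1.6492; F=0.8246×(-30.653)=-25.2771, v=-17.6430/1.6492=-10.6976
k=1: u−w=8.1320, u+w=16.2420; √(b/2)=0.8246, √(2b)=1.6492; F=0.8246×8.132=6.7058, v=16.2420/1.6492=9.8482

0: F=-25.2771 v=-10.6976
1: F=6.7058 v=9.8482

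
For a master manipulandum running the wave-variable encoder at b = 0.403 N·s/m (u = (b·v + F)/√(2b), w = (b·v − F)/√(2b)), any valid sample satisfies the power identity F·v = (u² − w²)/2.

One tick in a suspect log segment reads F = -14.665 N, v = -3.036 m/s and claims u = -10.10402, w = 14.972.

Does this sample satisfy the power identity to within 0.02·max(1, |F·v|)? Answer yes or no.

F·v = (-14.665)×(-3.036) = 44.5229 W.
(u² − w²)/2 = (102.0912 − 224.1608)/2 = -61.0348 W.
|Δ| = 105.5577;  2% of max(1, |F·v|) = 0.8905.

no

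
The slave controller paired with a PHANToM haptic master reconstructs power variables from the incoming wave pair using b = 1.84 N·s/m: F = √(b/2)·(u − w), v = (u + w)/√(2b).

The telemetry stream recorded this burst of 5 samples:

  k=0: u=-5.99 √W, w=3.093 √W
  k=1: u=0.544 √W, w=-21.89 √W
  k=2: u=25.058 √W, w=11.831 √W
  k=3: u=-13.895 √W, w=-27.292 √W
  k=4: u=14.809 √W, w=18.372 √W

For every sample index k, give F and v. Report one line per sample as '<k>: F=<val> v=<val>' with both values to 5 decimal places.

0: F=-8.71211 v=-1.51017
1: F=21.51794 v=-11.12737
2: F=12.68689 v=19.22972
3: F=12.84995 v=-21.47021
4: F=-3.41751 v=17.29679

k=0: u−w=-9.08300, u+w=-2.89700; √(b/2)=0.95917, √(2b)=1.91833; F=0.95917×(-9.083)=-8.71211, v=-2.89700/1.91833=-1.51017
k=1: u−w=22.43400, u+w=-21.34600; √(b/2)=0.95917, √(2b)=1.91833; F=0.95917×22.434=21.51794, v=-21.34600/1.91833=-11.12737
k=2: u−w=13.22700, u+w=36.88900; √(b/2)=0.95917, √(2b)=1.91833; F=0.95917×13.227=12.68689, v=36.88900/1.91833=19.22972
k=3: u−w=13.39700, u+w=-41.18700; √(b/2)=0.95917, √(2b)=1.91833; F=0.95917×13.397=12.84995, v=-41.18700/1.91833=-21.47021
k=4: u−w=-3.56300, u+w=33.18100; √(b/2)=0.95917, √(2b)=1.91833; F=0.95917×(-3.563)=-3.41751, v=33.18100/1.91833=17.29679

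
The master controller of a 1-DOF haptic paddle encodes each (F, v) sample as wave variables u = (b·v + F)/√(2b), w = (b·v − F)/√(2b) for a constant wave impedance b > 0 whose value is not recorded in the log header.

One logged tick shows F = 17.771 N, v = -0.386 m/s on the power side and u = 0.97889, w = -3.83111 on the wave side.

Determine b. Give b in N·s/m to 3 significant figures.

b = 27.3 N·s/m

u + w = -2.85222;  u + w = √(2b)·v, so √(2b) = -2.85222/(-0.386) = 7.38917.
b = (√(2b))²/2 = 54.59985/2 = 27.29992.
(Check via u − w = 2F/√(2b): u − w = 4.81000, 2F/√(2b) = 4.81001.)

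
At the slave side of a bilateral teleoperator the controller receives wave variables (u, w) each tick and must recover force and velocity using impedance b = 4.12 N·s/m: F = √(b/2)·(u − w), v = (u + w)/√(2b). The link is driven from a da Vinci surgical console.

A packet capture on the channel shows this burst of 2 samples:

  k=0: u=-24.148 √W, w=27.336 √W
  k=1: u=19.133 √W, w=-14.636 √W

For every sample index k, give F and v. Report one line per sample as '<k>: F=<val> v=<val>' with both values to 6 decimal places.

0: F=-73.893441 v=1.110592
1: F=48.467633 v=1.566604

k=0: u−w=-51.484000, u+w=3.188000; √(b/2)=1.435270, √(2b)=2.870540; F=1.435270×(-51.484)=-73.893441, v=3.188000/2.870540=1.110592
k=1: u−w=33.769000, u+w=4.497000; √(b/2)=1.435270, √(2b)=2.870540; F=1.435270×33.769=48.467633, v=4.497000/2.870540=1.566604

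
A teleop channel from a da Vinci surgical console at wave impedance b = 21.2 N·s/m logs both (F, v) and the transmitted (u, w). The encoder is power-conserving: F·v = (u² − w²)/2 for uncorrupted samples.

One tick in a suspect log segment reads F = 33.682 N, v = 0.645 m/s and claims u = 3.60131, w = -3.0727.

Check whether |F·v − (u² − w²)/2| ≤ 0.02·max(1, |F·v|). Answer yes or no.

no

F·v = 33.682×0.645 = 21.72489 W.
(u² − w²)/2 = (12.96943 − 9.44149)/2 = 1.76397 W.
|Δ| = 19.96092;  2% of max(1, |F·v|) = 0.43450.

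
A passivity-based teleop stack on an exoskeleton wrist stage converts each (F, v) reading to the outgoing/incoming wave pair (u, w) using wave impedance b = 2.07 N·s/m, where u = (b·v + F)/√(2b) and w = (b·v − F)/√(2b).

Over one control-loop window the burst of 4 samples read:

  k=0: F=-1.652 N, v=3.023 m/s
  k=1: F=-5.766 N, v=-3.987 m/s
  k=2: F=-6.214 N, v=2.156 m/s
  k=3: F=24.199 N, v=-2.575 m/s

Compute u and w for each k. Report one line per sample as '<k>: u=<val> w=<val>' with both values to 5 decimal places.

0: u=2.26353 w=3.88736
1: u=-6.89001 w=-1.22234
2: u=-0.86061 w=5.24742
3: u=9.27348 w=-14.51283

k=0: b·v=2.07×3.023=6.25761; √(2b)=2.03470; u=(6.25761+(-1.652))/2.03470=2.26353, w=(6.25761−(-1.652))/2.03470=3.88736
k=1: b·v=2.07×(-3.987)=-8.25309; √(2b)=2.03470; u=(-8.25309+(-5.766))/2.03470=-6.89001, w=(-8.25309−(-5.766))/2.03470=-1.22234
k=2: b·v=2.07×2.156=4.46292; √(2b)=2.03470; u=(4.46292+(-6.214))/2.03470=-0.86061, w=(4.46292−(-6.214))/2.03470=5.24742
k=3: b·v=2.07×(-2.575)=-5.33025; √(2b)=2.03470; u=(-5.33025+24.199)/2.03470=9.27348, w=(-5.33025−24.199)/2.03470=-14.51283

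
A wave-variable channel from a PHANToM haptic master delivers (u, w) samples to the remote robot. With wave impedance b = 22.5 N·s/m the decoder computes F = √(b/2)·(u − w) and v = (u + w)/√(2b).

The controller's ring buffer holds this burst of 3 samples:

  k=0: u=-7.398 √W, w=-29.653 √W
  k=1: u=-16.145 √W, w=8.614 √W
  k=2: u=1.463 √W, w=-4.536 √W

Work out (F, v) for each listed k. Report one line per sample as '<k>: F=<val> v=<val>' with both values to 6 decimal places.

0: F=74.645539 v=-5.523237
1: F=-83.044211 v=-1.122655
2: F=20.121258 v=-0.458096

k=0: u−w=22.255000, u+w=-37.051000; √(b/2)=3.354102, √(2b)=6.708204; F=3.354102×22.255=74.645539, v=-37.051000/6.708204=-5.523237
k=1: u−w=-24.759000, u+w=-7.531000; √(b/2)=3.354102, √(2b)=6.708204; F=3.354102×(-24.759)=-83.044211, v=-7.531000/6.708204=-1.122655
k=2: u−w=5.999000, u+w=-3.073000; √(b/2)=3.354102, √(2b)=6.708204; F=3.354102×5.999=20.121258, v=-3.073000/6.708204=-0.458096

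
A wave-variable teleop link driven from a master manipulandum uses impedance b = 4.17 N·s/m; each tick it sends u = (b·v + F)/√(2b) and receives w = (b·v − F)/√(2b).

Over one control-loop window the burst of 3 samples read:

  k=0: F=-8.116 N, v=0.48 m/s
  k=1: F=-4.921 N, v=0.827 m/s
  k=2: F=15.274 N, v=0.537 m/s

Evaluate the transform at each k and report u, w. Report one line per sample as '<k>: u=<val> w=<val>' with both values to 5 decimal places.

0: u=-2.11724 w=3.50344
1: u=-0.50985 w=2.89815
2: u=6.06436 w=-4.51355

k=0: b·v=4.17×0.48=2.00160; √(2b)=2.88791; u=(2.00160+(-8.116))/2.88791=-2.11724, w=(2.00160−(-8.116))/2.88791=3.50344
k=1: b·v=4.17×0.827=3.44859; √(2b)=2.88791; u=(3.44859+(-4.921))/2.88791=-0.50985, w=(3.44859−(-4.921))/2.88791=2.89815
k=2: b·v=4.17×0.537=2.23929; √(2b)=2.88791; u=(2.23929+15.274)/2.88791=6.06436, w=(2.23929−15.274)/2.88791=-4.51355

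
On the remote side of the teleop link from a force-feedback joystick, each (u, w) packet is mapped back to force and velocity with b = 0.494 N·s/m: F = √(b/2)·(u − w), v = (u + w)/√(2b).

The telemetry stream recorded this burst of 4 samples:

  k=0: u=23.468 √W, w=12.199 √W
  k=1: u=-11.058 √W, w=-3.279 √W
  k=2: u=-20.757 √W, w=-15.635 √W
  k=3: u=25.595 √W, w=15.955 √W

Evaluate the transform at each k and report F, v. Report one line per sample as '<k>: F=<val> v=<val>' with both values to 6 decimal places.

k=0: u−w=11.269000, u+w=35.667000; √(b/2)=0.496991, √(2b)=0.993982; F=0.496991×11.269=5.600591, v=35.667000/0.993982=35.882947
k=1: u−w=-7.779000, u+w=-14.337000; √(b/2)=0.496991, √(2b)=0.993982; F=0.496991×(-7.779)=-3.866093, v=-14.337000/0.993982=-14.423804
k=2: u−w=-5.122000, u+w=-36.392000; √(b/2)=0.496991, √(2b)=0.993982; F=0.496991×(-5.122)=-2.545588, v=-36.392000/0.993982=-36.612337
k=3: u−w=9.640000, u+w=41.550000; √(b/2)=0.496991, √(2b)=0.993982; F=0.496991×9.64=4.790993, v=41.550000/0.993982=41.801566

0: F=5.600591 v=35.882947
1: F=-3.866093 v=-14.423804
2: F=-2.545588 v=-36.612337
3: F=4.790993 v=41.801566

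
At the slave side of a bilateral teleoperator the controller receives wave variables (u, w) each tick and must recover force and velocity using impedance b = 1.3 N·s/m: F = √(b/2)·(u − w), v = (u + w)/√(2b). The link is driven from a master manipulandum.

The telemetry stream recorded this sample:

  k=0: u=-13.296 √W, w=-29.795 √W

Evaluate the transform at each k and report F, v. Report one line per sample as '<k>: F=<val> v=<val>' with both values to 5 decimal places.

k=0: u−w=16.49900, u+w=-43.09100; √(b/2)=0.80623, √(2b)=1.61245; F=0.80623×16.499=13.30192, v=-43.09100/1.61245=-26.72390

0: F=13.30192 v=-26.72390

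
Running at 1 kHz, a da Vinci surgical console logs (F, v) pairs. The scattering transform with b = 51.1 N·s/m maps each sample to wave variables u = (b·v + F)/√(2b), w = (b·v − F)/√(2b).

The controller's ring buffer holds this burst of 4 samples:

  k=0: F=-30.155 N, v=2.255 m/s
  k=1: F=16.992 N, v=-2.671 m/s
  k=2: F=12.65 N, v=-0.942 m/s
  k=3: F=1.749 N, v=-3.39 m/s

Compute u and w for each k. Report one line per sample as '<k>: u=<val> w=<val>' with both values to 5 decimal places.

0: u=8.41548 w=14.38122
1: u=-11.82029 w=-15.18192
2: u=-3.51022 w=-6.01284
3: u=-16.96243 w=-17.30844

k=0: b·v=51.1×2.255=115.23050; √(2b)=10.10940; u=(115.23050+(-30.155))/10.10940=8.41548, w=(115.23050−(-30.155))/10.10940=14.38122
k=1: b·v=51.1×(-2.671)=-136.48810; √(2b)=10.10940; u=(-136.48810+16.992)/10.10940=-11.82029, w=(-136.48810−16.992)/10.10940=-15.18192
k=2: b·v=51.1×(-0.942)=-48.13620; √(2b)=10.10940; u=(-48.13620+12.65)/10.10940=-3.51022, w=(-48.13620−12.65)/10.10940=-6.01284
k=3: b·v=51.1×(-3.39)=-173.22900; √(2b)=10.10940; u=(-173.22900+1.749)/10.10940=-16.96243, w=(-173.22900−1.749)/10.10940=-17.30844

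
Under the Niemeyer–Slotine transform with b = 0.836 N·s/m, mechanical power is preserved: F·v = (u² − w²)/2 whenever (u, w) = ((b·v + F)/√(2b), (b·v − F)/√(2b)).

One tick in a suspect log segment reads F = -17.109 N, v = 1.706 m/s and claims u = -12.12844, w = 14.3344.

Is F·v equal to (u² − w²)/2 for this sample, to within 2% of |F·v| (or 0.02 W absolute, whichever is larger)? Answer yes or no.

yes

F·v = (-17.109)×1.706 = -29.18795 W.
(u² − w²)/2 = (147.09906 − 205.47502)/2 = -29.18798 W.
|Δ| = 0.00003;  2% of max(1, |F·v|) = 0.58376.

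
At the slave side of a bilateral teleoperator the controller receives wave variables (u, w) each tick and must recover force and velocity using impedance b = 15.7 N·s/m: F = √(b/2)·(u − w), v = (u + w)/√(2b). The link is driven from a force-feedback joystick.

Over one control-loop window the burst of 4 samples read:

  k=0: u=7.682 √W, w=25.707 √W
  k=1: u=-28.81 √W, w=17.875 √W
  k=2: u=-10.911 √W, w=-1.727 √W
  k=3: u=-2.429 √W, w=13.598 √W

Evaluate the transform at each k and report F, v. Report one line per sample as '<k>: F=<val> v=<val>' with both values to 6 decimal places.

k=0: u−w=-18.025000, u+w=33.389000; √(b/2)=2.801785, √(2b)=5.603570; F=2.801785×(-18.025)=-50.502177, v=33.389000/5.603570=5.958523
k=1: u−w=-46.685000, u+w=-10.935000; √(b/2)=2.801785, √(2b)=5.603570; F=2.801785×(-46.685)=-130.801340, v=-10.935000/5.603570=-1.951434
k=2: u−w=-9.184000, u+w=-12.638000; √(b/2)=2.801785, √(2b)=5.603570; F=2.801785×(-9.184)=-25.731595, v=-12.638000/5.603570=-2.255348
k=3: u−w=-16.027000, u+w=11.169000; √(b/2)=2.801785, √(2b)=5.603570; F=2.801785×(-16.027)=-44.904211, v=11.169000/5.603570=1.993194

0: F=-50.502177 v=5.958523
1: F=-130.801340 v=-1.951434
2: F=-25.731595 v=-2.255348
3: F=-44.904211 v=1.993194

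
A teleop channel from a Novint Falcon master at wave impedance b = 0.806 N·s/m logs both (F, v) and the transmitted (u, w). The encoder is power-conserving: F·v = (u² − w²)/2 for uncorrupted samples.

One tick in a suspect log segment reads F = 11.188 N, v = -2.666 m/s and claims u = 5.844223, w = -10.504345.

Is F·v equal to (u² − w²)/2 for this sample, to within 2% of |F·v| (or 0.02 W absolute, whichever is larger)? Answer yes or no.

F·v = 11.188×(-2.666) = -29.827208 W.
(u² − w²)/2 = (34.154942 − 110.341264)/2 = -38.093161 W.
|Δ| = 8.265953;  2% of max(1, |F·v|) = 0.596544.

no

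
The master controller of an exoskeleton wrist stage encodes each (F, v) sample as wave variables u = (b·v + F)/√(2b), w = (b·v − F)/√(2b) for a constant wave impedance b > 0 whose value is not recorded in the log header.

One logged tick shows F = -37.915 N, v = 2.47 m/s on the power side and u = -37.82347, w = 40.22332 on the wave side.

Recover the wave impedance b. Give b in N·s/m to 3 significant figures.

b = 0.472 N·s/m

u + w = 2.39985;  u + w = √(2b)·v, so √(2b) = 2.39985/2.47 = 0.97160.
b = (√(2b))²/2 = 0.94400/2 = 0.47200.
(Check via u − w = 2F/√(2b): u − w = -78.04679, 2F/√(2b) = -78.04659.)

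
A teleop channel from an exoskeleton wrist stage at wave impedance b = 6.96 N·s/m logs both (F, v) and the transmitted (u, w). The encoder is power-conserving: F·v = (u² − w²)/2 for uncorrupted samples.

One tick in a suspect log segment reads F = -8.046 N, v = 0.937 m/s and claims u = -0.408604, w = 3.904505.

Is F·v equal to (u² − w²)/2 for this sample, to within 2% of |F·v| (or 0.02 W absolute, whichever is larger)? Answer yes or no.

yes

F·v = (-8.046)×0.937 = -7.539102 W.
(u² − w²)/2 = (0.166957 − 15.245159)/2 = -7.539101 W.
|Δ| = 0.000001;  2% of max(1, |F·v|) = 0.150782.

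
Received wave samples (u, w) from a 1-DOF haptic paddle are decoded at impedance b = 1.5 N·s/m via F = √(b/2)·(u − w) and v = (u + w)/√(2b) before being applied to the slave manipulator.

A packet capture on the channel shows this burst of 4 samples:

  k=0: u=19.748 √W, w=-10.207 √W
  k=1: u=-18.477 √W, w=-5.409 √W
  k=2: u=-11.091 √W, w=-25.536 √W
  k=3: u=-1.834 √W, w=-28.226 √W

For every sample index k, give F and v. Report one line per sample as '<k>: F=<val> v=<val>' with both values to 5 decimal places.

k=0: u−w=29.95500, u+w=9.54100; √(b/2)=0.86603, √(2b)=1.73205; F=0.86603×29.955=25.94179, v=9.54100/1.73205=5.50850
k=1: u−w=-13.06800, u+w=-23.88600; √(b/2)=0.86603, √(2b)=1.73205; F=0.86603×(-13.068)=-11.31722, v=-23.88600/1.73205=-13.79059
k=2: u−w=14.44500, u+w=-36.62700; √(b/2)=0.86603, √(2b)=1.73205; F=0.86603×14.445=12.50974, v=-36.62700/1.73205=-21.14661
k=3: u−w=26.39200, u+w=-30.06000; √(b/2)=0.86603, √(2b)=1.73205; F=0.86603×26.392=22.85614, v=-30.06000/1.73205=-17.35515

0: F=25.94179 v=5.50850
1: F=-11.31722 v=-13.79059
2: F=12.50974 v=-21.14661
3: F=22.85614 v=-17.35515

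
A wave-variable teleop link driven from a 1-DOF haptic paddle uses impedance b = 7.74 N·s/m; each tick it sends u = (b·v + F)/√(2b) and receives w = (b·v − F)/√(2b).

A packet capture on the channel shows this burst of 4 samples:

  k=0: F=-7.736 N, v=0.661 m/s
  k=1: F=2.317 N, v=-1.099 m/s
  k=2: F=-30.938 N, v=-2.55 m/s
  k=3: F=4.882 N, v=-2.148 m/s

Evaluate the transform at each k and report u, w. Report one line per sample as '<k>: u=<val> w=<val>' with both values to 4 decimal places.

0: u=-0.6659 w=3.2666
1: u=-1.5731 w=-2.7509
2: u=-12.8798 w=2.8469
3: u=-2.9848 w=-5.4664

k=0: b·v=7.74×0.661=5.1161; √(2b)=3.9345; u=(5.1161+(-7.736))/3.9345=-0.6659, w=(5.1161−(-7.736))/3.9345=3.2666
k=1: b·v=7.74×(-1.099)=-8.5063; √(2b)=3.9345; u=(-8.5063+2.317)/3.9345=-1.5731, w=(-8.5063−2.317)/3.9345=-2.7509
k=2: b·v=7.74×(-2.55)=-19.7370; √(2b)=3.9345; u=(-19.7370+(-30.938))/3.9345=-12.8798, w=(-19.7370−(-30.938))/3.9345=2.8469
k=3: b·v=7.74×(-2.148)=-16.6255; √(2b)=3.9345; u=(-16.6255+4.882)/3.9345=-2.9848, w=(-16.6255−4.882)/3.9345=-5.4664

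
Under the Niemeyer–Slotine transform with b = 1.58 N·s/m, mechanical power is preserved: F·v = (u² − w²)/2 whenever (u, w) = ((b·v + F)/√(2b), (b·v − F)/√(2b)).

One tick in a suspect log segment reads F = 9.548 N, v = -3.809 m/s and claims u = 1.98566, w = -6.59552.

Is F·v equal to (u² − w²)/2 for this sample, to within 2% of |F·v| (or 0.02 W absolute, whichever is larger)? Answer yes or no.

no

F·v = 9.548×(-3.809) = -36.3683 W.
(u² − w²)/2 = (3.9428 − 43.5009)/2 = -19.7790 W.
|Δ| = 16.5893;  2% of max(1, |F·v|) = 0.7274.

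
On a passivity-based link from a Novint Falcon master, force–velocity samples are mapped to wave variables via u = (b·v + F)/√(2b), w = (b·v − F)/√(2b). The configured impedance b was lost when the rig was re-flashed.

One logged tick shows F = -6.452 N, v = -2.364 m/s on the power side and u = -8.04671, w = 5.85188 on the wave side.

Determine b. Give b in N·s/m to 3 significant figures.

b = 0.431 N·s/m

u + w = -2.1948;  u + w = √(2b)·v, so √(2b) = -2.1948/(-2.364) = 0.9284.
b = (√(2b))²/2 = 0.8620/2 = 0.4310.
(Check via u − w = 2F/√(2b): u − w = -13.8986, 2F/√(2b) = -13.8986.)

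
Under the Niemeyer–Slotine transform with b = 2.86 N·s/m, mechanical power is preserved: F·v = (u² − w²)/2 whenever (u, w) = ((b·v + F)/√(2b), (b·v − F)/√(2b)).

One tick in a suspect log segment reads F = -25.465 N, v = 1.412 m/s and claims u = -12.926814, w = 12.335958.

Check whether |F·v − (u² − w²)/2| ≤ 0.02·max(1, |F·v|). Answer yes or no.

F·v = (-25.465)×1.412 = -35.956580 W.
(u² − w²)/2 = (167.102520 − 152.175860)/2 = 7.463330 W.
|Δ| = 43.419910;  2% of max(1, |F·v|) = 0.719132.

no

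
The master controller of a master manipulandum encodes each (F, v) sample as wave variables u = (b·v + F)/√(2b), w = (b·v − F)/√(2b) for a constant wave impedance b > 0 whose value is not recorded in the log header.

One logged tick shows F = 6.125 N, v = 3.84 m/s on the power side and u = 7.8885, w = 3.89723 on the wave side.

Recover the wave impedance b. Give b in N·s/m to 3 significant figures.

b = 4.71 N·s/m

u + w = 11.7857;  u + w = √(2b)·v, so √(2b) = 11.7857/3.84 = 3.0692.
b = (√(2b))²/2 = 9.4200/2 = 4.7100.
(Check via u − w = 2F/√(2b): u − w = 3.9913, 2F/√(2b) = 3.9913.)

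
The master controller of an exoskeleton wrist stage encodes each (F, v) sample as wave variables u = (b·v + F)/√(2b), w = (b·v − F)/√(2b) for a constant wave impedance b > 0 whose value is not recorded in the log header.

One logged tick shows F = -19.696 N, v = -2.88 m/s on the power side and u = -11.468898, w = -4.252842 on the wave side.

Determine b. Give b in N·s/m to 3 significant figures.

u + w = -15.721740;  u + w = √(2b)·v, so √(2b) = -15.721740/(-2.88) = 5.458938.
b = (√(2b))²/2 = 29.799999/2 = 14.899999.
(Check via u − w = 2F/√(2b): u − w = -7.216056, 2F/√(2b) = -7.216056.)

b = 14.9 N·s/m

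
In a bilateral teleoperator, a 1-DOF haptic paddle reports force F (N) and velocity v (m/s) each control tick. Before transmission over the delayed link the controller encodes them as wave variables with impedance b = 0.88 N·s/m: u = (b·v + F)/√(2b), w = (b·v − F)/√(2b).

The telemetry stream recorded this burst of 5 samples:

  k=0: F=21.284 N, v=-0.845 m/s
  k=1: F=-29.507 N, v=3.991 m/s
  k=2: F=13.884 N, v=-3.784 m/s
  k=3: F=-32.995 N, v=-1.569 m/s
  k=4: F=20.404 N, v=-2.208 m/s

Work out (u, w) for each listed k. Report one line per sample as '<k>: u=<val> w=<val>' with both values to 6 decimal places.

0: u=15.482909 w=-16.603928
1: u=-19.594408 w=24.889068
2: u=7.955437 w=-12.975480
3: u=-25.911674 w=23.830160
4: u=13.915472 w=-16.844715

k=0: b·v=0.88×(-0.845)=-0.743600; √(2b)=1.326650; u=(-0.743600+21.284)/1.326650=15.482909, w=(-0.743600−21.284)/1.326650=-16.603928
k=1: b·v=0.88×3.991=3.512080; √(2b)=1.326650; u=(3.512080+(-29.507))/1.326650=-19.594408, w=(3.512080−(-29.507))/1.326650=24.889068
k=2: b·v=0.88×(-3.784)=-3.329920; √(2b)=1.326650; u=(-3.329920+13.884)/1.326650=7.955437, w=(-3.329920−13.884)/1.326650=-12.975480
k=3: b·v=0.88×(-1.569)=-1.380720; √(2b)=1.326650; u=(-1.380720+(-32.995))/1.326650=-25.911674, w=(-1.380720−(-32.995))/1.326650=23.830160
k=4: b·v=0.88×(-2.208)=-1.943040; √(2b)=1.326650; u=(-1.943040+20.404)/1.326650=13.915472, w=(-1.943040−20.404)/1.326650=-16.844715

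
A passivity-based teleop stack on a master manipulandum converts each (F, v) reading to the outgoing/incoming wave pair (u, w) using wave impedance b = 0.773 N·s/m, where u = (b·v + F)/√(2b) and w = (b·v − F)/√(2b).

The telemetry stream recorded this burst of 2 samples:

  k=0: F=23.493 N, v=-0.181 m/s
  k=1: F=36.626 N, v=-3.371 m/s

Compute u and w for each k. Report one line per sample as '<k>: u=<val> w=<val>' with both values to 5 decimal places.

0: u=18.78190 w=-19.00695
1: u=27.36102 w=-31.55247

k=0: b·v=0.773×(-0.181)=-0.13991; √(2b)=1.24338; u=(-0.13991+23.493)/1.24338=18.78190, w=(-0.13991−23.493)/1.24338=-19.00695
k=1: b·v=0.773×(-3.371)=-2.60578; √(2b)=1.24338; u=(-2.60578+36.626)/1.24338=27.36102, w=(-2.60578−36.626)/1.24338=-31.55247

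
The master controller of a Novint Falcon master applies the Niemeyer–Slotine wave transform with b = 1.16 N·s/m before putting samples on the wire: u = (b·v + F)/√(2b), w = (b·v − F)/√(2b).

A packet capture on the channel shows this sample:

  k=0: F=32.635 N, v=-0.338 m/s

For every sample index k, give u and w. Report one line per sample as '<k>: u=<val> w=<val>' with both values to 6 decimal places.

0: u=21.168514 w=-21.683340

k=0: b·v=1.16×(-0.338)=-0.392080; √(2b)=1.523155; u=(-0.392080+32.635)/1.523155=21.168514, w=(-0.392080−32.635)/1.523155=-21.683340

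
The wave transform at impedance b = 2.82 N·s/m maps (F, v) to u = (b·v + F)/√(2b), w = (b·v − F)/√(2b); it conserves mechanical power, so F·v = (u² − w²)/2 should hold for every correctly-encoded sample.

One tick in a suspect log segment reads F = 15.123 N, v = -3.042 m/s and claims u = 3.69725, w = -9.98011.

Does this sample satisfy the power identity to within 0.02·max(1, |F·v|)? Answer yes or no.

no

F·v = 15.123×(-3.042) = -46.0042 W.
(u² − w²)/2 = (13.6697 − 99.6026)/2 = -42.9665 W.
|Δ| = 3.0377;  2% of max(1, |F·v|) = 0.9201.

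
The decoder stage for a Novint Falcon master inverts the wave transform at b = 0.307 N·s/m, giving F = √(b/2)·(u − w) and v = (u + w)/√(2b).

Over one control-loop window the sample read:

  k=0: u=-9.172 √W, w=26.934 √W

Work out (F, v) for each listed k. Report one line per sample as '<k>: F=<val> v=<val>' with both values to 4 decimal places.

0: F=-14.1460 v=22.6677

k=0: u−w=-36.1060, u+w=17.7620; √(b/2)=0.3918, √(2b)=0.7836; F=0.3918×(-36.106)=-14.1460, v=17.7620/0.7836=22.6677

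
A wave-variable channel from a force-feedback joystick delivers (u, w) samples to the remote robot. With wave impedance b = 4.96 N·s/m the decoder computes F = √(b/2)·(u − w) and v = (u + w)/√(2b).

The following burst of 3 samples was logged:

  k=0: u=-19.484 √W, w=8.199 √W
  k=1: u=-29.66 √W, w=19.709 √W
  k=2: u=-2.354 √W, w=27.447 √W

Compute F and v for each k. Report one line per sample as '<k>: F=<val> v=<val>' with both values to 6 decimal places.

k=0: u−w=-27.683000, u+w=-11.285000; √(b/2)=1.574802, √(2b)=3.149603; F=1.574802×(-27.683)=-43.595232, v=-11.285000/3.149603=-3.582991
k=1: u−w=-49.369000, u+w=-9.951000; √(b/2)=1.574802, √(2b)=3.149603; F=1.574802×(-49.369)=-77.746379, v=-9.951000/3.149603=-3.159446
k=2: u−w=-29.801000, u+w=25.093000; √(b/2)=1.574802, √(2b)=3.149603; F=1.574802×(-29.801)=-46.930662, v=25.093000/3.149603=7.967035

0: F=-43.595232 v=-3.582991
1: F=-77.746379 v=-3.159446
2: F=-46.930662 v=7.967035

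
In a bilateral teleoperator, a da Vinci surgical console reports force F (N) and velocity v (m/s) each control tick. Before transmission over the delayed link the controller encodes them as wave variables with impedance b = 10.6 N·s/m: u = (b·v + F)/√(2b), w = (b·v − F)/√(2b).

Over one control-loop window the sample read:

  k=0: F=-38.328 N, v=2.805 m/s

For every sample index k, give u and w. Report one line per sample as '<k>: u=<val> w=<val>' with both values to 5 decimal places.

0: u=-1.86671 w=14.78190

k=0: b·v=10.6×2.805=29.73300; √(2b)=4.60435; u=(29.73300+(-38.328))/4.60435=-1.86671, w=(29.73300−(-38.328))/4.60435=14.78190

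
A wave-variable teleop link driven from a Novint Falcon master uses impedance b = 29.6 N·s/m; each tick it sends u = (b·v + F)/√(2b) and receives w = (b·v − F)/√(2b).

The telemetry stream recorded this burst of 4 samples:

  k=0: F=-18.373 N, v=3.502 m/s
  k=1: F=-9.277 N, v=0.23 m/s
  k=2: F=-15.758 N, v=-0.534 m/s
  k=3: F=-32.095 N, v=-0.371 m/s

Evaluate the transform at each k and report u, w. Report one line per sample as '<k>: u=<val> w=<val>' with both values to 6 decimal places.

0: u=11.084546 w=15.860380
1: u=-0.320893 w=2.090548
2: u=-4.102388 w=-0.006290
3: u=-5.598614 w=2.744083

k=0: b·v=29.6×3.502=103.659200; √(2b)=7.694154; u=(103.659200+(-18.373))/7.694154=11.084546, w=(103.659200−(-18.373))/7.694154=15.860380
k=1: b·v=29.6×0.23=6.808000; √(2b)=7.694154; u=(6.808000+(-9.277))/7.694154=-0.320893, w=(6.808000−(-9.277))/7.694154=2.090548
k=2: b·v=29.6×(-0.534)=-15.806400; √(2b)=7.694154; u=(-15.806400+(-15.758))/7.694154=-4.102388, w=(-15.806400−(-15.758))/7.694154=-0.006290
k=3: b·v=29.6×(-0.371)=-10.981600; √(2b)=7.694154; u=(-10.981600+(-32.095))/7.694154=-5.598614, w=(-10.981600−(-32.095))/7.694154=2.744083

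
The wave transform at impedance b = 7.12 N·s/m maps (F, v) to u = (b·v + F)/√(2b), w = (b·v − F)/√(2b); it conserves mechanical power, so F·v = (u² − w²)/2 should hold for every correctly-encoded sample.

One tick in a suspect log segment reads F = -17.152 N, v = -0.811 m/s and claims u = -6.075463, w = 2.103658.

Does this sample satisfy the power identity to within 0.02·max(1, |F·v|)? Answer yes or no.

no

F·v = (-17.152)×(-0.811) = 13.910272 W.
(u² − w²)/2 = (36.911251 − 4.425377)/2 = 16.242937 W.
|Δ| = 2.332665;  2% of max(1, |F·v|) = 0.278205.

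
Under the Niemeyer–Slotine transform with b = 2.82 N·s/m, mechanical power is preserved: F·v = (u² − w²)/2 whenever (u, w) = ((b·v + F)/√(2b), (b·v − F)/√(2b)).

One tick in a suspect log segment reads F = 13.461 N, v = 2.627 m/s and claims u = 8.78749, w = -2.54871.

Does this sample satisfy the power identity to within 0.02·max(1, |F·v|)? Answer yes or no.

yes

F·v = 13.461×2.627 = 35.3620 W.
(u² − w²)/2 = (77.2200 − 6.4959)/2 = 35.3620 W.
|Δ| = 0.0000;  2% of max(1, |F·v|) = 0.7072.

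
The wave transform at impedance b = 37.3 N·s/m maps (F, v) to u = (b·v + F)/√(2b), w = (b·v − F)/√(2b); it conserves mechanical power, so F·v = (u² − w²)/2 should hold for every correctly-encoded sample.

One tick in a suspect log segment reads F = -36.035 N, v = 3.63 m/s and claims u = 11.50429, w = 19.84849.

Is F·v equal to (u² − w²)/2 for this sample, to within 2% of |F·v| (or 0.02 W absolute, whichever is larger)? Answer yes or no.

yes

F·v = (-36.035)×3.63 = -130.8070 W.
(u² − w²)/2 = (132.3487 − 393.9626)/2 = -130.8069 W.
|Δ| = 0.0001;  2% of max(1, |F·v|) = 2.6161.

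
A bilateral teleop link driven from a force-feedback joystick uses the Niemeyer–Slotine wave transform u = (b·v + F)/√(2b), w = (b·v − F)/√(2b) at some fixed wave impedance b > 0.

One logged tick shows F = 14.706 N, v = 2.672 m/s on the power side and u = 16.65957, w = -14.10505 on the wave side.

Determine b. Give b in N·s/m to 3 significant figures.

b = 0.457 N·s/m

u + w = 2.5545;  u + w = √(2b)·v, so √(2b) = 2.5545/2.672 = 0.9560.
b = (√(2b))²/2 = 0.9140/2 = 0.4570.
(Check via u − w = 2F/√(2b): u − w = 30.7646, 2F/√(2b) = 30.7646.)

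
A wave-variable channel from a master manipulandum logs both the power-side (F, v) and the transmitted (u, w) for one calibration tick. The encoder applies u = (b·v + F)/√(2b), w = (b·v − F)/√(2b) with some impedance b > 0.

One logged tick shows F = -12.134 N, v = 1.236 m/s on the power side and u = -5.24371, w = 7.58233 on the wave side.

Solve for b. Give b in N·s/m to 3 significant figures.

u + w = 2.3386;  u + w = √(2b)·v, so √(2b) = 2.3386/1.236 = 1.8921.
b = (√(2b))²/2 = 3.5800/2 = 1.7900.
(Check via u − w = 2F/√(2b): u − w = -12.8260, 2F/√(2b) = -12.8260.)

b = 1.79 N·s/m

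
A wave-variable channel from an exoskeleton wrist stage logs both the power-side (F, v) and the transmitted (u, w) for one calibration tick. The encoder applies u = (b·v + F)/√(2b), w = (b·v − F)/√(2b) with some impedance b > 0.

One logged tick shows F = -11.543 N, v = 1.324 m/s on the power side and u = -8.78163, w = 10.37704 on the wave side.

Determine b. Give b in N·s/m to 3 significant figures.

b = 0.726 N·s/m

u + w = 1.59541;  u + w = √(2b)·v, so √(2b) = 1.59541/1.324 = 1.20499.
b = (√(2b))²/2 = 1.45201/2 = 0.72600.
(Check via u − w = 2F/√(2b): u − w = -19.15867, 2F/√(2b) = -19.15863.)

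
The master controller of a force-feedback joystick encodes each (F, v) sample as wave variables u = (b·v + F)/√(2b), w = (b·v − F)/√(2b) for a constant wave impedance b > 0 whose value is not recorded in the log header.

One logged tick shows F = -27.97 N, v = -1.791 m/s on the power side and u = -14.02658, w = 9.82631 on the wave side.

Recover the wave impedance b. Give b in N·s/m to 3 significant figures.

b = 2.75 N·s/m

u + w = -4.20027;  u + w = √(2b)·v, so √(2b) = -4.20027/(-1.791) = 2.34521.
b = (√(2b))²/2 = 5.50001/2 = 2.75000.
(Check via u − w = 2F/√(2b): u − w = -23.85289, 2F/√(2b) = -23.85288.)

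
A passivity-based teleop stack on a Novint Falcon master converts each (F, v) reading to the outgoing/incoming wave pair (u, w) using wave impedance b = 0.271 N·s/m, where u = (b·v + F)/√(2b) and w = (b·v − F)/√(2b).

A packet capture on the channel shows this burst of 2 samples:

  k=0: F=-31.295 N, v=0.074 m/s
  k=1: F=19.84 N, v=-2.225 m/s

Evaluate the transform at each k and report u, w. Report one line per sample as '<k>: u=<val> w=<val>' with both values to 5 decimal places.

k=0: b·v=0.271×0.074=0.02005; √(2b)=0.73621; u=(0.02005+(-31.295))/0.73621=-42.48121, w=(0.02005−(-31.295))/0.73621=42.53569
k=1: b·v=0.271×(-2.225)=-0.60298; √(2b)=0.73621; u=(-0.60298+19.84)/0.73621=26.12993, w=(-0.60298−19.84)/0.73621=-27.76799

0: u=-42.48121 w=42.53569
1: u=26.12993 w=-27.76799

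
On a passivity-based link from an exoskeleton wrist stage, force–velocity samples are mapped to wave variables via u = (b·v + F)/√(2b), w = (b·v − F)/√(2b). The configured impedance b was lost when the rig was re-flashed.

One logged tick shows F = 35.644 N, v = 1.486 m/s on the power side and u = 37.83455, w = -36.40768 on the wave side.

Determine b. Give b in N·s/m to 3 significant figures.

u + w = 1.42687;  u + w = √(2b)·v, so √(2b) = 1.42687/1.486 = 0.96021.
b = (√(2b))²/2 = 0.92200/2 = 0.46100.
(Check via u − w = 2F/√(2b): u − w = 74.24223, 2F/√(2b) = 74.24220.)

b = 0.461 N·s/m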